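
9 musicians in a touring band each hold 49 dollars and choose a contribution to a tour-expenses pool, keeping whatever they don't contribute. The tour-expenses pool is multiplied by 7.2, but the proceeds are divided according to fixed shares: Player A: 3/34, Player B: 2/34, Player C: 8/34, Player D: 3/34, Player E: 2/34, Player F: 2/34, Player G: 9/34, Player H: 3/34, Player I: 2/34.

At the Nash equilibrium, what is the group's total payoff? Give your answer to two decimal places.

Player j's private return per contributed unit is 7.2 × (j's share). Contributing is weakly dominant for j when that share is at least 1/7.2 = 0.1389, and contributing 0 is dominant otherwise.
The shares above 0.1389 belong to Player C and Player G, contributing 49 each; the remaining 7 contribute 0. Total contributed: 98.
The tour-expenses pool pays out 7.2 × 98 = 705.60 in total (split across the unequal shares, but the aggregate is all that matters for the group sum).
The 7 free-riders keep 49 each, adding 343. Group total = 343 + 705.60 = 1048.60.

1048.60 dollars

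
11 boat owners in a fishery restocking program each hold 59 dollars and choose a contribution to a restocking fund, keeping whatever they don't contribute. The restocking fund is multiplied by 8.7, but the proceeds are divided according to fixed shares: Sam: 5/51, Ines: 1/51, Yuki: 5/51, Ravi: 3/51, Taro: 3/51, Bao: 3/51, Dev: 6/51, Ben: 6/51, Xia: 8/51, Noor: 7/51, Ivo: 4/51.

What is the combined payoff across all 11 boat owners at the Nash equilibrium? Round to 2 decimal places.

For player j, contributing a unit is worthwhile iff 8.7 × (j's share) ≥ 1, i.e. iff j's share is at least 0.1149.
The shares above 0.1149 belong to Dev, Ben, Xia and Noor, contributing 59 each; the remaining 7 contribute 0. Total contributed: 236.
The restocking fund pays out 8.7 × 236 = 2053.20 in total (split across the unequal shares, but the aggregate is all that matters for the group sum).
The 7 free-riders keep 59 each, adding 413. Group total = 413 + 2053.20 = 2466.20.

2466.20 dollars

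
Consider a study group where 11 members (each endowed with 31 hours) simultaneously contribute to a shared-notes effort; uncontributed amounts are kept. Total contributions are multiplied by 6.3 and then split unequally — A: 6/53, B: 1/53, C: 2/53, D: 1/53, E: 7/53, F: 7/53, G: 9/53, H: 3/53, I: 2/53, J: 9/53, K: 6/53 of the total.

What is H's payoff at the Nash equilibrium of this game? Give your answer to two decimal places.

53.11 hours

Player j's private return per contributed unit is 6.3 × (j's share). Contributing is weakly dominant for j when that share is at least 1/6.3 = 0.1587, and contributing 0 is dominant otherwise.
G and J are above the threshold, contributing 31 each; the remaining 9 contribute 0. Total contributed: 62.
H keeps 31 and receives 6.3 × 62 × 3/53 = 22.11 from the shared-notes effort, for a payoff of 53.11.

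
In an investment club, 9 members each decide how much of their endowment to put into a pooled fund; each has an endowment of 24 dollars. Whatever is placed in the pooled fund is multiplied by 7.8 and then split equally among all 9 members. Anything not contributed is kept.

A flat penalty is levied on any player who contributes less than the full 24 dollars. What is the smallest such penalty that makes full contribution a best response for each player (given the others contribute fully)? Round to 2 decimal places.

Given the others contribute fully, the best deviation is to contribute 0 (any partial contribution still incurs the fine and gives up units whose private return 0.8667 is below 1).
Deviating from 24 to 0 saves 24 dollars but forfeits the deviator's share of the drop in the pooled fund: 7.8/9 × 24 = 20.80.
So the deviation gain is 24 − 20.80 = 3.20, and the fine must be at least 3.20 dollars to wipe it out.

3.20 dollars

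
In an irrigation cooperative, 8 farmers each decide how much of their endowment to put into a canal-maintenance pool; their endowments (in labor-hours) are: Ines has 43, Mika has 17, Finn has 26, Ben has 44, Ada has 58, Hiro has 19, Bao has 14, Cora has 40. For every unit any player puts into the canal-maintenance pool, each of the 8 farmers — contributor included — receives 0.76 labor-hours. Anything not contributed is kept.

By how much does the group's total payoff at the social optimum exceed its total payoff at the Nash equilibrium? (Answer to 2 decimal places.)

The private return per contributed unit is 0.76 < 1 for everyone, so the Nash equilibrium is zero contribution and the group total is Σ E_j = 43 + 17 + 26 + 44 + 58 + 19 + 14 + 40 = 261.
Each contributed unit returns 6.080 to the group, so the social optimum is full contribution by everyone: group total = 6.080 × 261 = 1586.88.
Efficiency loss = (6.080 − 1) × 261 = 1325.88.

1325.88 labor-hours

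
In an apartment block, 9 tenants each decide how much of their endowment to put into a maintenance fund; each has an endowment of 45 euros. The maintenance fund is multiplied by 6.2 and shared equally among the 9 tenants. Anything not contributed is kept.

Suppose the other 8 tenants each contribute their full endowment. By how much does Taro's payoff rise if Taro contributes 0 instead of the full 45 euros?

Switching from a contribution of 45 to 0 lets Taro keep an extra 45 euros, but lowers the maintenance fund by 45, which costs Taro their own share of that drop: 6.2/9 × 45 = 31.00.
Net gain = 45 − 31.00 = 14.00. The private return per contributed unit (0.6889) is below 1, so free-riding is indeed the best response regardless of what the others do.

14.00 euros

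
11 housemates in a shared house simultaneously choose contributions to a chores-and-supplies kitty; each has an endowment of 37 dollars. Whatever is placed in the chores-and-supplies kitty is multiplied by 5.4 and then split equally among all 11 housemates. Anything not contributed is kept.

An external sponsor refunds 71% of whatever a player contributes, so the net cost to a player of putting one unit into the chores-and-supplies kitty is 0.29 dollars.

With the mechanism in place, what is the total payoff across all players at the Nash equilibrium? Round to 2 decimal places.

The effective private return per unit is now (5.4/11) / 0.29 = 1.6928 > 1, so every player's dominant strategy flips to full contribution.
At the Nash equilibrium everyone contributes 37. Group total payoff = 11 × (37 × 0.71 + 5.4 × 37) = 2486.77.

2486.77 dollars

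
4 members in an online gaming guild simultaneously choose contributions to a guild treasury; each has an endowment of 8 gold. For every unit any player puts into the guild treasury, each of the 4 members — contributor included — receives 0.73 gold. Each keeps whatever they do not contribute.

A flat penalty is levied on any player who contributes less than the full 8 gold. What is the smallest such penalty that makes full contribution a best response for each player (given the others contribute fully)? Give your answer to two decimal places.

Given the others contribute fully, the best deviation is to contribute 0 (any partial contribution still incurs the fine and gives up units whose private return 0.73 is below 1).
Deviating from 8 to 0 saves 8 gold but forfeits the deviator's share of the drop in the guild treasury: 0.73 × 8 = 5.84.
So the deviation gain is 8 − 5.84 = 2.16, and the fine must be at least 2.16 gold to wipe it out.

2.16 gold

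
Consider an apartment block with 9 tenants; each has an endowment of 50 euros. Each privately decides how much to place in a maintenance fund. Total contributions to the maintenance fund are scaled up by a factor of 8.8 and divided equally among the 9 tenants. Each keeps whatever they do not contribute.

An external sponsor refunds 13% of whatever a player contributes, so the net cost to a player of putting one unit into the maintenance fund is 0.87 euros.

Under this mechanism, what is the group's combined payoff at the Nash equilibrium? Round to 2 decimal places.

With the mechanism, a contributed unit returns (8.8/9) / 0.87 = 1.1239 per unit of net cost to the contributor — now above 1 — so contributing fully is weakly dominant for every player.
At the Nash equilibrium everyone contributes 50. Group total payoff = 9 × (50 × 0.13 + 8.8 × 50) = 4018.50.

4018.50 euros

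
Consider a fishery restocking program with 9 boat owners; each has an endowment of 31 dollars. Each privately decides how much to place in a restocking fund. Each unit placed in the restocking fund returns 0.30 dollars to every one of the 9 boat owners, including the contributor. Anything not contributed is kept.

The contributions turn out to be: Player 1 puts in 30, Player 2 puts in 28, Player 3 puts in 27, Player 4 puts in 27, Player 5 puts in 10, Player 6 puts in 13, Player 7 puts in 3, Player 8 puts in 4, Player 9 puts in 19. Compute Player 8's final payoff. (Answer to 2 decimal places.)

Total contributed: 30 + 28 + 27 + 27 + 10 + 13 + 3 + 4 + 19 = 161.
Each receives 0.30 × 161 = 48.30 from the restocking fund.
Player 8 keeps 31 − 4 = 27, so Player 8's payoff is 27 + 48.30 = 75.30.

75.30 dollars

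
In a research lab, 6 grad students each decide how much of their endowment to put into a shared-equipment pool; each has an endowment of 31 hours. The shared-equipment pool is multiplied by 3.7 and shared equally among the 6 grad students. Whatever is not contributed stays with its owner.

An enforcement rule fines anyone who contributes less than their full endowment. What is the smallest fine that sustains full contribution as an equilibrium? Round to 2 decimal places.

11.88 hours

Given the others contribute fully, the best deviation is to contribute 0 (any partial contribution still incurs the fine and gives up units whose private return 0.6167 is below 1).
Deviating from 31 to 0 saves 31 hours but forfeits the deviator's share of the drop in the shared-equipment pool: 3.7/6 × 31 = 19.12.
So the deviation gain is 31 − 19.12 = 11.88, and the fine must be at least 11.88 hours to wipe it out.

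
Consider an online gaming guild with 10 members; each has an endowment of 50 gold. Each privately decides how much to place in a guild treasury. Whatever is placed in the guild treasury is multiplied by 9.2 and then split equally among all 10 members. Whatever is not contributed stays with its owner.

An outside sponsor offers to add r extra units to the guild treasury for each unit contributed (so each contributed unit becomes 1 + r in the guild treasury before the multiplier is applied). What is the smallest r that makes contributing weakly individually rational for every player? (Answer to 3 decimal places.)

With matching at rate r, one contributed unit becomes (1 + r) in the guild treasury and returns 9.2 × (1 + r) / 10 to the contributor.
Setting this equal to 1: 1 + r = 10/9.2 = 1.0870.
So the minimum matching rate is r = 1.0870 − 1 = 0.087.

0.087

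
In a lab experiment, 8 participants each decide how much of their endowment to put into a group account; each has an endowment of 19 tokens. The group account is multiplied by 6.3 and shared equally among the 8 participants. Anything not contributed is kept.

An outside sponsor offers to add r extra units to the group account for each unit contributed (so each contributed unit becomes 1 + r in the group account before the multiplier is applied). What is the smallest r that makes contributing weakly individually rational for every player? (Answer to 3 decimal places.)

0.270

With matching at rate r, one contributed unit becomes (1 + r) in the group account and returns 6.3 × (1 + r) / 8 to the contributor.
Setting this equal to 1: 1 + r = 8/6.3 = 1.2698.
So the minimum matching rate is r = 1.2698 − 1 = 0.270.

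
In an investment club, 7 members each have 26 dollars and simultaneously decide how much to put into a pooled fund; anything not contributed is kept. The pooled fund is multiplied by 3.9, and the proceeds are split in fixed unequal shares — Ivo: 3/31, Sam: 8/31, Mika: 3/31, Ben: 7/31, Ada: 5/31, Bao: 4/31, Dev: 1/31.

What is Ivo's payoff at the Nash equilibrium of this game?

A player with share s gets back 3.9·s per unit contributed, so full contribution is dominant for anyone with s > 1/3.9 = 0.2564 and zero contribution is dominant for anyone below.
The only share above 0.2564 is Sam's 8/31, contributing 26; the remaining 6 contribute 0. Total contributed: 26.
Ivo keeps 26 and receives 3.9 × 26 × 3/31 = 9.81 from the pooled fund, for a payoff of 35.81.

35.81 dollars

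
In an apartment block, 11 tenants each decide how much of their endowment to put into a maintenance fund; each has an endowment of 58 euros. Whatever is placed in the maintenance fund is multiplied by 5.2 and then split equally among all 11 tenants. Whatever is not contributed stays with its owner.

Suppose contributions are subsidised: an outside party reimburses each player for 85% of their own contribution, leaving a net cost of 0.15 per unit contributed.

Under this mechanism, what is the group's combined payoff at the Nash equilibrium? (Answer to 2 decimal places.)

Under the mechanism each unit contributed yields (5.2/11) / 0.15 = 3.1515 back to its contributor per unit of net cost, which exceeds 1, making full contribution the dominant choice for everyone.
At the Nash equilibrium everyone contributes 58. Group total payoff = 11 × (58 × 0.85 + 5.2 × 58) = 3859.90.

3859.90 euros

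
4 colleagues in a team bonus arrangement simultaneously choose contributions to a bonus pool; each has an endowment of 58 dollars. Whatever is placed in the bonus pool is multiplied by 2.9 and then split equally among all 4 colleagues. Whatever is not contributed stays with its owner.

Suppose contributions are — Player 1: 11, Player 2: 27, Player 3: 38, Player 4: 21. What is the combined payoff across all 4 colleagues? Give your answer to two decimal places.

416.30 dollars

Total contributed: 11 + 27 + 38 + 21 = 97; total kept: 4 × 58 − 97 = 135.
The bonus pool pays out 2.9 × 97 = 281.30 in aggregate.
Group total = 135 + 281.30 = 416.30.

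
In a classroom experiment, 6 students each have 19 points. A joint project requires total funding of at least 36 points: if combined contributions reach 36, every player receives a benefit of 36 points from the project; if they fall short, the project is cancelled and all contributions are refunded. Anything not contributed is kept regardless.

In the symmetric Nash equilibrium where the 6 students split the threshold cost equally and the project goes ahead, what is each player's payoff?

49 points

Equal share of the threshold: 36/6 = 6.
At this profile no one gains by cutting their contribution: any cut drops the total below 36, the project is cancelled, contributions are refunded, and the deviator ends with 19, which is less than 19 − 6 + 36 = 49. Contributing more than 6 just wastes the excess. So contributing exactly 6 is a best response.
Each player's payoff: 19 − 6 + 36 = 49.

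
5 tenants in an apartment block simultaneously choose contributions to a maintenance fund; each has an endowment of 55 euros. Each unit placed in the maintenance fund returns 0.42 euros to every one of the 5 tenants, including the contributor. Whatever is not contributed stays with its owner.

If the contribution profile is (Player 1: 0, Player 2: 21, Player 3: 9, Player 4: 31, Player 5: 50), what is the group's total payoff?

397.10 euros

Total contributed: 0 + 21 + 9 + 31 + 50 = 111; total kept: 5 × 55 − 111 = 164.
The maintenance fund pays out 0.42 × 5 × 111 = 233.10 in aggregate.
Group total = 164 + 233.10 = 397.10.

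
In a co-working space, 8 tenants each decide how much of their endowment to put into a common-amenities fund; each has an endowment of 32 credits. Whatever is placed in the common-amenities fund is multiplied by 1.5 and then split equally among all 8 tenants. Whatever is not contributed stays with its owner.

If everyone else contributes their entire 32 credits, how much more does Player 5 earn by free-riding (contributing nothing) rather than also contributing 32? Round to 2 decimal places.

26.00 credits

Switching from a contribution of 32 to 0 lets Player 5 keep an extra 32 credits, but lowers the common-amenities fund by 32, which costs Player 5 their own share of that drop: 1.5/8 × 32 = 6.00.
Net gain = 32 − 6.00 = 26.00. The private return per contributed unit (0.1875) is below 1, so free-riding is indeed the best response regardless of what the others do.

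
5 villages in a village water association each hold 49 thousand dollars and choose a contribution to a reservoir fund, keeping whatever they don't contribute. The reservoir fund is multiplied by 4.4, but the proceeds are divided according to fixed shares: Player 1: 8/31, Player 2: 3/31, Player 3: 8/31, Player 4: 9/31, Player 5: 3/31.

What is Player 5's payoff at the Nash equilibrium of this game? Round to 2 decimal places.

Each unit j contributes comes back to j as 4.4 × (j's share), so j prefers to contribute only if that share exceeds 1/4.4 = 0.2273; otherwise keeping the unit dominates.
Player 1, Player 3 and Player 4 are above the threshold, contributing 49 each; the remaining 2 contribute 0. Total contributed: 147.
Player 5 keeps 49 and receives 4.4 × 147 × 3/31 = 62.59 from the reservoir fund, for a payoff of 111.59.

111.59 thousand dollars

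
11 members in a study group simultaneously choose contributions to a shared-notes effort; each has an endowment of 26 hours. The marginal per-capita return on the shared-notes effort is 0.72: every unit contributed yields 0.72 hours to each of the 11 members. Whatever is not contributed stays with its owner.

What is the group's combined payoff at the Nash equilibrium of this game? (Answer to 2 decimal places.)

The private return per contributed unit is 0.72 < 1, so contributing 0 is dominant for every player. At the Nash equilibrium everyone keeps their 26, and the group total is 11 × 26 = 286.

286.00 hours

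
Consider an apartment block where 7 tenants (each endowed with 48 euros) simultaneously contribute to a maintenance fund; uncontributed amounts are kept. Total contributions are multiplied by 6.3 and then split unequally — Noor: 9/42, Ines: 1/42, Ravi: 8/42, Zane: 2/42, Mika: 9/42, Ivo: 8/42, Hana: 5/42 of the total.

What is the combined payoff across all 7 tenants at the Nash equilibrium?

1353.60 euros

Player j's private return per contributed unit is 6.3 × (j's share). Contributing is weakly dominant for j when that share is at least 1/6.3 = 0.1587, and contributing 0 is dominant otherwise.
Noor, Ravi, Mika and Ivo are above the threshold, contributing 48 each; the remaining 3 contribute 0. Total contributed: 192.
The maintenance fund pays out 6.3 × 192 = 1209.60 in total (split across the unequal shares, but the aggregate is all that matters for the group sum).
The 3 free-riders keep 48 each, adding 144. Group total = 144 + 1209.60 = 1353.60.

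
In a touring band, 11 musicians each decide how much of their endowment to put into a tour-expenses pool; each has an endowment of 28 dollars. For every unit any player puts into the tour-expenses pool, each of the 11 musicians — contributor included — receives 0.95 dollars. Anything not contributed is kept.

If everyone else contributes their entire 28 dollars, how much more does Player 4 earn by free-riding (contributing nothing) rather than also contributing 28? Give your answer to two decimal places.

1.40 dollars

Switching from a contribution of 28 to 0 lets Player 4 keep an extra 28 dollars, but lowers the tour-expenses pool by 28, which costs Player 4 their own share of that drop: 0.95 × 28 = 26.60.
Net gain = 28 − 26.60 = 1.40. The private return per contributed unit (0.95) is below 1, so free-riding is indeed the best response regardless of what the others do.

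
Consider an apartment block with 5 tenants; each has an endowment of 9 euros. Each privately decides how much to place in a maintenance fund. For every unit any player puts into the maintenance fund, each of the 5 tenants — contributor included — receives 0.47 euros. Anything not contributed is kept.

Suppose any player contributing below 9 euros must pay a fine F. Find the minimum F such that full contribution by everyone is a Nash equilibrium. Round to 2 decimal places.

4.77 euros

Given the others contribute fully, the best deviation is to contribute 0 (any partial contribution still incurs the fine and gives up units whose private return 0.47 is below 1).
Deviating from 9 to 0 saves 9 euros but forfeits the deviator's share of the drop in the maintenance fund: 0.47 × 9 = 4.23.
So the deviation gain is 9 − 4.23 = 4.77, and the fine must be at least 4.77 euros to wipe it out.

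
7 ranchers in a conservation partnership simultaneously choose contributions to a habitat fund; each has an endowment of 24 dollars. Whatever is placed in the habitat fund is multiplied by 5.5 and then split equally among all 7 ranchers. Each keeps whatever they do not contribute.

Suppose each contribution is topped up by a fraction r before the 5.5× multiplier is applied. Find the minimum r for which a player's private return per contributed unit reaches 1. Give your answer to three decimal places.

With matching at rate r, one contributed unit becomes (1 + r) in the habitat fund and returns 5.5 × (1 + r) / 7 to the contributor.
Setting this equal to 1: 1 + r = 7/5.5 = 1.2727.
So the minimum matching rate is r = 1.2727 − 1 = 0.273.

0.273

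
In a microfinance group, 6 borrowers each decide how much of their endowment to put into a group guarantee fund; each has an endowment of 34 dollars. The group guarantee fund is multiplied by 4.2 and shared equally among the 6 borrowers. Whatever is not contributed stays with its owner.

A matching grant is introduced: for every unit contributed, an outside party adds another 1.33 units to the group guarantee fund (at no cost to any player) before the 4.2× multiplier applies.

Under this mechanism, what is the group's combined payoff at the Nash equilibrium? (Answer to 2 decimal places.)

With the mechanism, a contributed unit returns 4.2 × 2.33 / 6 = 1.6310 per unit of net cost to the contributor — now above 1 — so contributing fully is weakly dominant for every player.
So the Nash equilibrium is full contribution by all 6; the group earns 4.2 × 2.33 × 204 = 1996.34.

1996.34 dollars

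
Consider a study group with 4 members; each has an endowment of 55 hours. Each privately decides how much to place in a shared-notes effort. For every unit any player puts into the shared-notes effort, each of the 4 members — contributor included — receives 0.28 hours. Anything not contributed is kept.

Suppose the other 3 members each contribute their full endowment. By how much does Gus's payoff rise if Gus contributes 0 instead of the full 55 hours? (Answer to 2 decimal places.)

Switching from a contribution of 55 to 0 lets Gus keep an extra 55 hours, but lowers the shared-notes effort by 55, which costs Gus their own share of that drop: 0.28 × 55 = 15.40.
Net gain = 55 − 15.40 = 39.60. The private return per contributed unit (0.28) is below 1, so free-riding is indeed the best response regardless of what the others do.

39.60 hours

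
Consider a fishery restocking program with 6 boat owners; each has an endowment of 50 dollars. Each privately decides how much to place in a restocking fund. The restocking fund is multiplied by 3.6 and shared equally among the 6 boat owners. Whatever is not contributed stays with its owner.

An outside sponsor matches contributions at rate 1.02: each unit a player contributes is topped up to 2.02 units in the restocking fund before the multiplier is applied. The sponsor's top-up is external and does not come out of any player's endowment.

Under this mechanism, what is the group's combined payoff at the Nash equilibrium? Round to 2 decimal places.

2181.60 dollars

Under the mechanism each unit contributed yields 3.6 × 2.02 / 6 = 1.2120 back to its contributor per unit of net cost, which exceeds 1, making full contribution the dominant choice for everyone.
So the Nash equilibrium is full contribution by all 6; the group earns 3.6 × 2.02 × 300 = 2181.60.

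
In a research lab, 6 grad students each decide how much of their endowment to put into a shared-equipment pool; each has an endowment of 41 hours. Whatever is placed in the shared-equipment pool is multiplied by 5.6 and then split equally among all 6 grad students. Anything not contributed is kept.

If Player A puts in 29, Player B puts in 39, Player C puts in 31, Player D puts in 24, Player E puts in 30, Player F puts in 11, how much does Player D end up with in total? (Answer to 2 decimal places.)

170.07 hours

Total contributed: 29 + 39 + 31 + 24 + 30 + 11 = 164.
Each receives 5.6 × 164 / 6 = 153.07 from the shared-equipment pool.
Player D keeps 41 − 24 = 17, so Player D's payoff is 17 + 153.07 = 170.07.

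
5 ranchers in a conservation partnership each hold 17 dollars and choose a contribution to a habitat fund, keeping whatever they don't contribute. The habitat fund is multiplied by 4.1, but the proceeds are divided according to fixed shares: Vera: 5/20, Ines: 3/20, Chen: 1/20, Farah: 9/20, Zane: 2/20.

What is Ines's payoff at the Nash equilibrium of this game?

For player j, contributing a unit is worthwhile iff 4.1 × (j's share) ≥ 1, i.e. iff j's share is at least 0.2439.
The shares above 0.2439 belong to Vera and Farah, contributing 17 each; the remaining 3 contribute 0. Total contributed: 34.
Ines keeps 17 and receives 4.1 × 34 × 3/20 = 20.91 from the habitat fund, for a payoff of 37.91.

37.91 dollars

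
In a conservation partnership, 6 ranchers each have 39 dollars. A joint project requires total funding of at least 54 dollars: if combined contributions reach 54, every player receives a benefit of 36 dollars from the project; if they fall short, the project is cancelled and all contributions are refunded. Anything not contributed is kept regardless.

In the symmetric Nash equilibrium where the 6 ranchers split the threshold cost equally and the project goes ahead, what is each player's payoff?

66 dollars

Equal share of the threshold: 54/6 = 9.
At this profile no one gains by cutting their contribution: any cut drops the total below 54, the project is cancelled, contributions are refunded, and the deviator ends with 39, which is less than 39 − 9 + 36 = 66. Contributing more than 9 just wastes the excess. So contributing exactly 9 is a best response.
Each player's payoff: 39 − 9 + 36 = 66.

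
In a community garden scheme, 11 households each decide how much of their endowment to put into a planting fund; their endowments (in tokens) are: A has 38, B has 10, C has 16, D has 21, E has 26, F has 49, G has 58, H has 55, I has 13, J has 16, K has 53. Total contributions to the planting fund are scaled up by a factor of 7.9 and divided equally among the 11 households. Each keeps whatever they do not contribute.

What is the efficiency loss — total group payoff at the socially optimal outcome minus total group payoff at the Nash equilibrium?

2449.50 tokens

The private return per contributed unit is 7.9/11 = 0.7182 < 1 for every player regardless of endowment, so the Nash equilibrium is zero contribution and the group total is Σ E_j = 38 + 10 + 16 + 21 + 26 + 49 + 58 + 55 + 13 + 16 + 53 = 355.
Each contributed unit returns 7.900 to the group, so the social optimum is full contribution by everyone: group total = 7.900 × 355 = 2804.50.
Efficiency loss = (7.900 − 1) × 355 = 2449.50.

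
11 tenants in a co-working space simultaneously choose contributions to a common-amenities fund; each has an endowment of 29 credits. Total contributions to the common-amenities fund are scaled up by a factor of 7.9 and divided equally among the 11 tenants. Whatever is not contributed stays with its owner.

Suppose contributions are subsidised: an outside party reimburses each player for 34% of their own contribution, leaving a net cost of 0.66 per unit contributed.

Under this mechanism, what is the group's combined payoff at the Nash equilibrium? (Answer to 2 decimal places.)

The effective private return per unit is now (7.9/11) / 0.66 = 1.0882 > 1, so every player's dominant strategy flips to full contribution.
So the Nash equilibrium is full contribution by all 11; the group earns 11 × (29 × 0.34 + 7.9 × 29) = 2628.56.

2628.56 credits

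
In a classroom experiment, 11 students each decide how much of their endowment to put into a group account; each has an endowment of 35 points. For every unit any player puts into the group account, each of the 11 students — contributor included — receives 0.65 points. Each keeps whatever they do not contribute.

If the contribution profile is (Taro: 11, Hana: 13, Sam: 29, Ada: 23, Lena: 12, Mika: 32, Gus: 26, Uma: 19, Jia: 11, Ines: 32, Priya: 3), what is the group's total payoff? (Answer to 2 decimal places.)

1682.65 points

Total contributed: 11 + 13 + 29 + 23 + 12 + 32 + 26 + 19 + 11 + 32 + 3 = 211; total kept: 11 × 35 − 211 = 174.
The group account pays out 0.65 × 11 × 211 = 1508.65 in aggregate.
Group total = 174 + 1508.65 = 1682.65.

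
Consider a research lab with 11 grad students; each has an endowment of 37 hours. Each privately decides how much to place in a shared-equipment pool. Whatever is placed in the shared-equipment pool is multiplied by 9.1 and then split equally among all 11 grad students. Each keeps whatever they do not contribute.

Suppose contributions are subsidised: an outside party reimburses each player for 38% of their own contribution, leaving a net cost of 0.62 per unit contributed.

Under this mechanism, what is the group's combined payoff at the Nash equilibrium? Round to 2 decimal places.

3858.36 hours

The effective private return per unit is now (9.1/11) / 0.62 = 1.3343 > 1, so every player's dominant strategy flips to full contribution.
At the Nash equilibrium everyone contributes 37. Group total payoff = 11 × (37 × 0.38 + 9.1 × 37) = 3858.36.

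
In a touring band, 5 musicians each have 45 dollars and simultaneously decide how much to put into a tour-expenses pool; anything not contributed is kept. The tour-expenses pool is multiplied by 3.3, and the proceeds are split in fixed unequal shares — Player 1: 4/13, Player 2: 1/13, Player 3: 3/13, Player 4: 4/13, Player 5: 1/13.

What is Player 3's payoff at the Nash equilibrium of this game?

For player j, contributing a unit is worthwhile iff 3.3 × (j's share) ≥ 1, i.e. iff j's share is at least 0.3030.
Player 1 and Player 4 clear that bar, contributing 45 each; the remaining 3 contribute 0. Total contributed: 90.
Player 3 keeps 45 and receives 3.3 × 90 × 3/13 = 68.54 from the tour-expenses pool, for a payoff of 113.54.

113.54 dollars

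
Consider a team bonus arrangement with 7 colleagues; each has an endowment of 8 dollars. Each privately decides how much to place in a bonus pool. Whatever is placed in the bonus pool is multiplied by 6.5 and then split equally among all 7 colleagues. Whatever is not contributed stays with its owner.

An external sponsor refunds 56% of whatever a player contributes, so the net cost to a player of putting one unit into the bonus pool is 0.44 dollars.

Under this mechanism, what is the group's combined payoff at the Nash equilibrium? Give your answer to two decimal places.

395.36 dollars

The effective private return per unit is now (6.5/7) / 0.44 = 2.1104 > 1, so every player's dominant strategy flips to full contribution.
At the Nash equilibrium everyone contributes 8. Group total payoff = 7 × (8 × 0.56 + 6.5 × 8) = 395.36.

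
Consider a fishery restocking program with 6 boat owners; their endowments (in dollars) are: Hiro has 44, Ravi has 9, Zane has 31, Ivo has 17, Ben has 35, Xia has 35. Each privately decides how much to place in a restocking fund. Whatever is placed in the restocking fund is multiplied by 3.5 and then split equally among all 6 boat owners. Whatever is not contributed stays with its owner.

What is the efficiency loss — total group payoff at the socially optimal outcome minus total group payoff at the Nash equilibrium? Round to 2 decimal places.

427.50 dollars

The private return per contributed unit is 3.5/6 = 0.5833 < 1 for every player regardless of endowment, so the Nash equilibrium is zero contribution and the group total is Σ E_j = 44 + 9 + 31 + 17 + 35 + 35 = 171.
Each contributed unit returns 3.500 to the group, so the social optimum is full contribution by everyone: group total = 3.500 × 171 = 598.50.
Efficiency loss = (3.500 − 1) × 171 = 427.50.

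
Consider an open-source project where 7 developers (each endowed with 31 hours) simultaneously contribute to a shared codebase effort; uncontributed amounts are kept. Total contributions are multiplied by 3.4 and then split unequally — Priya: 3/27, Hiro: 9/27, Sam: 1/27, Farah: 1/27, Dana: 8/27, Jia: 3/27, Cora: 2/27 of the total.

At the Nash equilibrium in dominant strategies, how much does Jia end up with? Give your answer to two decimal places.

54.42 hours

Each unit j contributes comes back to j as 3.4 × (j's share), so j prefers to contribute only if that share exceeds 1/3.4 = 0.2941; otherwise keeping the unit dominates.
Hiro and Dana are above the threshold, contributing 31 each; the remaining 5 contribute 0. Total contributed: 62.
Jia keeps 31 and receives 3.4 × 62 × 3/27 = 23.42 from the shared codebase effort, for a payoff of 54.42.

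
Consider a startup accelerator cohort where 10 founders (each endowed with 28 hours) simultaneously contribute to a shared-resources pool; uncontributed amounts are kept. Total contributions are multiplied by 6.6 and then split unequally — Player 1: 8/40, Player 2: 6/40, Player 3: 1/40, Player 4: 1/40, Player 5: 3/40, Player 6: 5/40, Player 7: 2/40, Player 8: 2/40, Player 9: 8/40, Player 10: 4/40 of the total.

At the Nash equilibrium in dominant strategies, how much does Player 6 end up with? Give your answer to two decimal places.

A player with share s gets back 6.6·s per unit contributed, so full contribution is dominant for anyone with s > 1/6.6 = 0.1515 and zero contribution is dominant for anyone below.
Player 1 and Player 9 are above the threshold, contributing 28 each; the remaining 8 contribute 0. Total contributed: 56.
Player 6 keeps 28 and receives 6.6 × 56 × 5/40 = 46.20 from the shared-resources pool, for a payoff of 74.20.

74.20 hours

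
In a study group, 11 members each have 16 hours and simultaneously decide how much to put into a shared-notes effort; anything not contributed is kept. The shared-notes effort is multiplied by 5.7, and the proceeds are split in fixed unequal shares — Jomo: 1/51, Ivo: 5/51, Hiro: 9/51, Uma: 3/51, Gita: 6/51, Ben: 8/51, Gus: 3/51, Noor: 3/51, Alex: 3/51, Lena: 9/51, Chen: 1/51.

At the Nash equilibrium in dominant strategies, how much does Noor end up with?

A player with share s gets back 5.7·s per unit contributed, so full contribution is dominant for anyone with s > 1/5.7 = 0.1754 and zero contribution is dominant for anyone below.
Hiro and Lena clear that bar, contributing 16 each; the remaining 9 contribute 0. Total contributed: 32.
Noor keeps 16 and receives 5.7 × 32 × 3/51 = 10.73 from the shared-notes effort, for a payoff of 26.73.

26.73 hours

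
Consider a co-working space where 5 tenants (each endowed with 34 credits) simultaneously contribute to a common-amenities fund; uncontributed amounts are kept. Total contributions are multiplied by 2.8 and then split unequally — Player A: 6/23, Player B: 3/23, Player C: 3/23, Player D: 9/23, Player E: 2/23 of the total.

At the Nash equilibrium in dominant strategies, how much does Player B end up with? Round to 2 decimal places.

Player j's private return per contributed unit is 2.8 × (j's share). Contributing is weakly dominant for j when that share is at least 1/2.8 = 0.3571, and contributing 0 is dominant otherwise.
The only share above 0.3571 is Player D's 9/23, contributing 34; the remaining 4 contribute 0. Total contributed: 34.
Player B keeps 34 and receives 2.8 × 34 × 3/23 = 12.42 from the common-amenities fund, for a payoff of 46.42.

46.42 credits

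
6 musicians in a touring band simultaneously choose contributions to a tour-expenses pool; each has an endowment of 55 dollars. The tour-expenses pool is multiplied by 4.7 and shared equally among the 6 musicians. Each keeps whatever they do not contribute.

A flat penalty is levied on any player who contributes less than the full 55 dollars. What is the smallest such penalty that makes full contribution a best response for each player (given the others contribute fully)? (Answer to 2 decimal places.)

Given the others contribute fully, the best deviation is to contribute 0 (any partial contribution still incurs the fine and gives up units whose private return 0.7833 is below 1).
Deviating from 55 to 0 saves 55 dollars but forfeits the deviator's share of the drop in the tour-expenses pool: 4.7/6 × 55 = 43.08.
So the deviation gain is 55 − 43.08 = 11.92, and the fine must be at least 11.92 dollars to wipe it out.

11.92 dollars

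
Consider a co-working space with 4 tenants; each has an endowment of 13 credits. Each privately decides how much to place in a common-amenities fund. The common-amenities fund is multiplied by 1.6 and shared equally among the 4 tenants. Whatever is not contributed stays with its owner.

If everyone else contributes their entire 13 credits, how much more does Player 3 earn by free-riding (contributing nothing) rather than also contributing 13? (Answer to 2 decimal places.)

Switching from a contribution of 13 to 0 lets Player 3 keep an extra 13 credits, but lowers the common-amenities fund by 13, which costs Player 3 their own share of that drop: 1.6/4 × 13 = 5.20.
Net gain = 13 − 5.20 = 7.80. The private return per contributed unit (0.4000) is below 1, so free-riding is indeed the best response regardless of what the others do.

7.80 credits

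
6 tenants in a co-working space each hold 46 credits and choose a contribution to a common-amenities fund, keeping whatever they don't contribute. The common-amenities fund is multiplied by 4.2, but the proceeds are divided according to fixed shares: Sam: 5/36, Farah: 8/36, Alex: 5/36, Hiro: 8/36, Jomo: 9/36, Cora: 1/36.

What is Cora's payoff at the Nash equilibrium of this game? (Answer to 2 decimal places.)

51.37 credits

Each unit j contributes comes back to j as 4.2 × (j's share), so j prefers to contribute only if that share exceeds 1/4.2 = 0.2381; otherwise keeping the unit dominates.
The only share above 0.2381 is Jomo's 9/36, contributing 46; the remaining 5 contribute 0. Total contributed: 46.
Cora keeps 46 and receives 4.2 × 46 × 1/36 = 5.37 from the common-amenities fund, for a payoff of 51.37.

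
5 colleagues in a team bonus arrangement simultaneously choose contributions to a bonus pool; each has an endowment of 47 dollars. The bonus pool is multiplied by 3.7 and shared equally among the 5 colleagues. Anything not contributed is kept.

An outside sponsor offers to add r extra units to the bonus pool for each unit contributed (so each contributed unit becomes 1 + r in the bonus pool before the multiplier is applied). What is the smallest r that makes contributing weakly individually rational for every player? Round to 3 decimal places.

0.351

With matching at rate r, one contributed unit becomes (1 + r) in the bonus pool and returns 3.7 × (1 + r) / 5 to the contributor.
Setting this equal to 1: 1 + r = 5/3.7 = 1.3514.
So the minimum matching rate is r = 1.3514 − 1 = 0.351.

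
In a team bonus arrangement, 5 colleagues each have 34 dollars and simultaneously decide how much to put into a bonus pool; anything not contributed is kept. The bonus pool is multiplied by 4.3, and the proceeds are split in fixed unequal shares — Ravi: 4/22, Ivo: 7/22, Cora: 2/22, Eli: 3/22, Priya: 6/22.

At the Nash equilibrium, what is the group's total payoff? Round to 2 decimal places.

394.40 dollars

Each unit j contributes comes back to j as 4.3 × (j's share), so j prefers to contribute only if that share exceeds 1/4.3 = 0.2326; otherwise keeping the unit dominates.
Ivo and Priya are above the threshold, contributing 34 each; the remaining 3 contribute 0. Total contributed: 68.
The bonus pool pays out 4.3 × 68 = 292.40 in total (split across the unequal shares, but the aggregate is all that matters for the group sum).
The 3 free-riders keep 34 each, adding 102. Group total = 102 + 292.40 = 394.40.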